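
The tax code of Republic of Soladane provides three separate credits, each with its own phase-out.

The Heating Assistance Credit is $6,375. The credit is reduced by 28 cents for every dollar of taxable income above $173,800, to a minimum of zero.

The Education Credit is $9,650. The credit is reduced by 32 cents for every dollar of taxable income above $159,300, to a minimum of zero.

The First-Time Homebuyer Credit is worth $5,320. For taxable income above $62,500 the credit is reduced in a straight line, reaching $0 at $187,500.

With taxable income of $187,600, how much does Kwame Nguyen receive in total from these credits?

Heating Assistance Credit: 28% of the $13,800 excess over $173,800 is $3,864; credit = $6,375 − $3,864 = $2,511.
Education Credit: 32% of the $28,300 excess over $159,300 is $9,056; credit = $9,650 − $9,056 = $594.
First-Time Homebuyer Credit: $187,600 is at or above $187,500, so the credit is $0.
Total: $2,511 + $594 + $0 = $3,105.

$3,105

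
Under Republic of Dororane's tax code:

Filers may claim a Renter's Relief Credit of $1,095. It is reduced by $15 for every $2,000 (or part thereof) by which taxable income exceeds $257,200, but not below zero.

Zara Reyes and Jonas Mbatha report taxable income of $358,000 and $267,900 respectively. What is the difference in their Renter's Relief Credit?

$675

Zara ($358,000): Renter's Relief Credit: income exceeds $257,200 by $100,800, which is 51 full-or-partial $2,000 increments; reduction = 51 × $15 = $765, leaving $330.
Jonas ($267,900): Renter's Relief Credit: income exceeds $257,200 by $10,700, which is 6 full-or-partial $2,000 increments; reduction = 6 × $15 = $90, leaving $1,005.
Difference: |$330 − $1,005| = $675.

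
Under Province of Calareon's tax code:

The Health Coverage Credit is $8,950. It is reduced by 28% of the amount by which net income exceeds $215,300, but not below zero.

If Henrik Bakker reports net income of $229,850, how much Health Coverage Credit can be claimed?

Health Coverage Credit: 28% of the $14,550 excess over $215,300 is $4,074; credit = $8,950 − $4,074 = $4,876.

$4,876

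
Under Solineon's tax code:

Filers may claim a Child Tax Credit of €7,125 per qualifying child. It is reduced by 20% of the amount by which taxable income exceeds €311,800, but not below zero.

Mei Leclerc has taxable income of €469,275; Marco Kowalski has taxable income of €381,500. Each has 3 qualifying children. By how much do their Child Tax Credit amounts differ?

Mei (€469,275): Child Tax Credit: base = 3 × €7,125 = €21,375. 20% of the €157,475 excess over €311,800 is €31,495 ≥ base, so the credit is €0.
Marco (€381,500): Child Tax Credit: base = 3 × €7,125 = €21,375. 20% of the €69,700 excess over €311,800 is €13,940; credit = €21,375 − €13,940 = €7,435.
Difference: |€0 − €7,435| = €7,435.

€7,435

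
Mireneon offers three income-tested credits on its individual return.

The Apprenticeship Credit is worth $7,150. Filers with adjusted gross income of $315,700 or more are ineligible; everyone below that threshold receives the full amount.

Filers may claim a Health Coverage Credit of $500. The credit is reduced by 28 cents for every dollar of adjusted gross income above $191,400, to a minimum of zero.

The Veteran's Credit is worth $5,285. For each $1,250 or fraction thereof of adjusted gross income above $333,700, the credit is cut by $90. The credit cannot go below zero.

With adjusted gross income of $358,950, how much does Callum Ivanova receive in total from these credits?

$3,395

Apprenticeship Credit: $358,950 meets or exceeds the $315,700 cutoff, so the credit is $0.
Health Coverage Credit: 28% of the $167,550 excess over $191,400 is $46,914 ≥ base, so the credit is $0.
Veteran's Credit: income exceeds $333,700 by $25,250, which is 21 full-or-partial $1,250 increments; reduction = 21 × $90 = $1,890, leaving $3,395.
Total: $0 + $0 + $3,395 = $3,395.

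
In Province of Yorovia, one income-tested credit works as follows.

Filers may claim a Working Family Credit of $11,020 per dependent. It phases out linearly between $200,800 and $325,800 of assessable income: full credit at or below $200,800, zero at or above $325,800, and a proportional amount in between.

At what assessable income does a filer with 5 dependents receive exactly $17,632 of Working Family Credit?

Full credit = 5 × $11,020 = $55,100.
$17,632 is 17,632/55,100 of the full $55,100, so 37,468/55,100 of the $125,000 range has been used: income = $200,800 + $125,000 × 37,468/55,100 = $285,800.

$285,800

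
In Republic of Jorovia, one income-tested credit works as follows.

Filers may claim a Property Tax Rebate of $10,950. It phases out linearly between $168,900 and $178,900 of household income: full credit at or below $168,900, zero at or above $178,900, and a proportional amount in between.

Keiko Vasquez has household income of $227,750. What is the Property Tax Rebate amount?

$0

Property Tax Rebate: $227,750 is at or above $178,900, so the credit is $0.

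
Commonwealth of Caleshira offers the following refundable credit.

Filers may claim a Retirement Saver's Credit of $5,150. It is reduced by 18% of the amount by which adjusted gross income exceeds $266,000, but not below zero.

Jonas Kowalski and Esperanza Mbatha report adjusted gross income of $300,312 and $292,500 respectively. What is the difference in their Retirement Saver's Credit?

$380

Jonas ($300,312): Retirement Saver's Credit: 18% of the $34,312 excess over $266,000 is $6,176.16 ≥ base, so the credit is $0.
Esperanza ($292,500): Retirement Saver's Credit: 18% of the $26,500 excess over $266,000 is $4,770; credit = $5,150 − $4,770 = $380.
Difference: |$0 − $380| = $380.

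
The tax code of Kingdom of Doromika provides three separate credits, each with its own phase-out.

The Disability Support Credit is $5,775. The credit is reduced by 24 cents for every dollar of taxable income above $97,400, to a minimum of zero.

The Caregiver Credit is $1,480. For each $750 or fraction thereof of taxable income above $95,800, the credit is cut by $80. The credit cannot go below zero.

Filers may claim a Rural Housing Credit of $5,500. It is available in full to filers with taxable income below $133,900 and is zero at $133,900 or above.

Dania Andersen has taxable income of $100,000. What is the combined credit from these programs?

$11,651

Disability Support Credit: 24% of the $2,600 excess over $97,400 is $624; credit = $5,775 − $624 = $5,151.
Caregiver Credit: income exceeds $95,800 by $4,200, which is 6 full-or-partial $750 increments; reduction = 6 × $80 = $480, leaving $1,000.
Rural Housing Credit: $100,000 is below the $133,900 cutoff, so the full $5,500 applies.
Total: $5,151 + $1,000 + $5,500 = $11,651.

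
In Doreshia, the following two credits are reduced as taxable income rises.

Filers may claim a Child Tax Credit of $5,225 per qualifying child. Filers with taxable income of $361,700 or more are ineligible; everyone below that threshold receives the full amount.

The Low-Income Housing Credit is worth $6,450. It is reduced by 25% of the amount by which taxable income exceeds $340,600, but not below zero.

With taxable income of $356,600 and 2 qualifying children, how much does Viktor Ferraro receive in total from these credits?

Child Tax Credit: base = 2 × $5,225 = $10,450. $356,600 is below the $361,700 cutoff, so the full $10,450 applies.
Low-Income Housing Credit: 25% of the $16,000 excess over $340,600 is $4,000; credit = $6,450 − $4,000 = $2,450.
Total: $10,450 + $2,450 = $12,900.

$12,900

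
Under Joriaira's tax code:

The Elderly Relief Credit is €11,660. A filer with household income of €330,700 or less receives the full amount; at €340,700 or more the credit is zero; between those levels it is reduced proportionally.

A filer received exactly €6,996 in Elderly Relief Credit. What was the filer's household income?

€334,700

€6,996 is 6,996/11,660 of the full €11,660, so 4,664/11,660 of the €10,000 range has been used: income = €330,700 + €10,000 × 4,664/11,660 = €334,700.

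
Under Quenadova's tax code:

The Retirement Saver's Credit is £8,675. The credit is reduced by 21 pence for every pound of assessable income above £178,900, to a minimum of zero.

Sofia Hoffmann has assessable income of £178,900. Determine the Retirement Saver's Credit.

Retirement Saver's Credit: £178,900 is at or below the £178,900 threshold, so the full £8,675 applies.

£8,675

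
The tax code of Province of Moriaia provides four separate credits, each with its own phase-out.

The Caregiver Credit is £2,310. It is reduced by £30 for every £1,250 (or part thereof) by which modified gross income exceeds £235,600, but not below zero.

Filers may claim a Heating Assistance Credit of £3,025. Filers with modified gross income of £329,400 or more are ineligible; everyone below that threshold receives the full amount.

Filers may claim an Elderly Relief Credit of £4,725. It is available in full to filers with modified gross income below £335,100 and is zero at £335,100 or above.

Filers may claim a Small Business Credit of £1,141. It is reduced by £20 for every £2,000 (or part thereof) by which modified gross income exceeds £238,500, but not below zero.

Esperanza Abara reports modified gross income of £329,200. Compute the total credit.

£8,031

Caregiver Credit: income exceeds £235,600 by £93,600, which is 75 full-or-partial £1,250 increments; reduction = 75 × £30 = £2,250, leaving £60.
Heating Assistance Credit: £329,200 is below the £329,400 cutoff, so the full £3,025 applies.
Elderly Relief Credit: £329,200 is below the £335,100 cutoff, so the full £4,725 applies.
Small Business Credit: income exceeds £238,500 by £90,700, which is 46 full-or-partial £2,000 increments; reduction = 46 × £20 = £920, leaving £221.
Total: £60 + £3,025 + £4,725 + £221 = £8,031.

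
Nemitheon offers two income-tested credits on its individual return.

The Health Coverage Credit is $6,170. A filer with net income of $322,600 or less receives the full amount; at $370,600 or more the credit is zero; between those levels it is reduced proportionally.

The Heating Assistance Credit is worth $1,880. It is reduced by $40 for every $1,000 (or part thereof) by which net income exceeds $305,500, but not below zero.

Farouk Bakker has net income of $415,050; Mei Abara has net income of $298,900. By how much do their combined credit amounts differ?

$8,050

Farouk ($415,050): Health Coverage Credit: $415,050 is at or above $370,600, so the credit is $0. Heating Assistance Credit: income exceeds $305,500 by $109,550 → 110 increments × $40 = $4,400 ≥ base, so the credit is $0. total $0 + $0 = $0
Mei ($298,900): Health Coverage Credit: $298,900 is at or below the $322,600 threshold, so the full $6,170 applies. Heating Assistance Credit: $298,900 is at or below the $305,500 threshold, so the full $1,880 applies. total $6,170 + $1,880 = $8,050
Difference: |$0 − $8,050| = $8,050.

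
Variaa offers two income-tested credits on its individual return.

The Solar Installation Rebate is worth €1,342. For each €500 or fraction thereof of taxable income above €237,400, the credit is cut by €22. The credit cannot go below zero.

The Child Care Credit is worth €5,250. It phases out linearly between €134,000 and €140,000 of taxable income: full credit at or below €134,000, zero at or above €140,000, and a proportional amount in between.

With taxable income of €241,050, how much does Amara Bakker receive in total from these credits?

Solar Installation Rebate: income exceeds €237,400 by €3,650, which is 8 full-or-partial €500 increments; reduction = 8 × €22 = €176, leaving €1,166.
Child Care Credit: €241,050 is at or above €140,000, so the credit is €0.
Total: €1,166 + €0 = €1,166.

€1,166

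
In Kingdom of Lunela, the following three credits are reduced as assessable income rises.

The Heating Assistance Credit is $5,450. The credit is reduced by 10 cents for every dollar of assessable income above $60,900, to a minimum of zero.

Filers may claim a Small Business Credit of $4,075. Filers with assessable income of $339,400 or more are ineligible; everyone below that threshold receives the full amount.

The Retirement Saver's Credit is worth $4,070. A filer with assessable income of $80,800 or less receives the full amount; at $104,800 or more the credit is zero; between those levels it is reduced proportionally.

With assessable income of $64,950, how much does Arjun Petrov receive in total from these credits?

$13,190

Heating Assistance Credit: 10% of the $4,050 excess over $60,900 is $405; credit = $5,450 − $405 = $5,045.
Small Business Credit: $64,950 is below the $339,400 cutoff, so the full $4,075 applies.
Retirement Saver's Credit: $64,950 is at or below the $80,800 threshold, so the full $4,070 applies.
Total: $5,045 + $4,075 + $4,070 = $13,190.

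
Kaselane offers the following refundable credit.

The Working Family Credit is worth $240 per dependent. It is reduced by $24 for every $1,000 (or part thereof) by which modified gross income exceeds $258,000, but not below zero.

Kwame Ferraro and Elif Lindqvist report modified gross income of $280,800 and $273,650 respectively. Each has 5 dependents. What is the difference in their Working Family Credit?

Kwame ($280,800): Working Family Credit: base = 5 × $240 = $1,200. income exceeds $258,000 by $22,800, which is 23 full-or-partial $1,000 increments; reduction = 23 × $24 = $552, leaving $648.
Elif ($273,650): Working Family Credit: base = 5 × $240 = $1,200. income exceeds $258,000 by $15,650, which is 16 full-or-partial $1,000 increments; reduction = 16 × $24 = $384, leaving $816.
Difference: |$648 − $816| = $168.

$168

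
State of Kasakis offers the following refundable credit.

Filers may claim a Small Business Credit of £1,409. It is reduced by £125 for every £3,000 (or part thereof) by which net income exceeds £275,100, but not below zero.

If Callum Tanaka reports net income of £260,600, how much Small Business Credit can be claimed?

Small Business Credit: £260,600 is at or below the £275,100 threshold, so the full £1,409 applies.

£1,409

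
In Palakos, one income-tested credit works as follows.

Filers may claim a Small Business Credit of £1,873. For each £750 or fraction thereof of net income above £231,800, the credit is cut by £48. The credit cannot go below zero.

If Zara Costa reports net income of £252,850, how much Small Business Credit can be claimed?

Small Business Credit: income exceeds £231,800 by £21,050, which is 29 full-or-partial £750 increments; reduction = 29 × £48 = £1,392, leaving £481.

£481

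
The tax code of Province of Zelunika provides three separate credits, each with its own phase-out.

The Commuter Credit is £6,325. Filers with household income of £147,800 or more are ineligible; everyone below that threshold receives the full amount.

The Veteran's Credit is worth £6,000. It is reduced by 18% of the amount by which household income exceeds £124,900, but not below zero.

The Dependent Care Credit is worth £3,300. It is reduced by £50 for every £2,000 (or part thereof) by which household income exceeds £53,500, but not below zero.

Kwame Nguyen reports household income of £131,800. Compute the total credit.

Commuter Credit: £131,800 is below the £147,800 cutoff, so the full £6,325 applies.
Veteran's Credit: 18% of the £6,900 excess over £124,900 is £1,242; credit = £6,000 − £1,242 = £4,758.
Dependent Care Credit: income exceeds £53,500 by £78,300, which is 40 full-or-partial £2,000 increments; reduction = 40 × £50 = £2,000, leaving £1,300.
Total: £6,325 + £4,758 + £1,300 = £12,383.

£12,383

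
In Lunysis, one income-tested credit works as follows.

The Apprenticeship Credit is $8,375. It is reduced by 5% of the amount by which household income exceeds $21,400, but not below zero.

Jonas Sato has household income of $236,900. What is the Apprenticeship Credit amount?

Apprenticeship Credit: 5% of the $215,500 excess over $21,400 is $10,775 ≥ base, so the credit is $0.

$0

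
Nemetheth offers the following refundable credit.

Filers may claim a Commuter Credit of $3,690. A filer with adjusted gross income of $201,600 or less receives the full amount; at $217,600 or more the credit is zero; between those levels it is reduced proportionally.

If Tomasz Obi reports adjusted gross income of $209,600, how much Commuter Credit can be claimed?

Commuter Credit: $209,600 is $8,000 into a $16,000 phase-out range, leaving 8,000/16,000 of the credit: $3,690 × 8,000/16,000 = $1,845.

$1,845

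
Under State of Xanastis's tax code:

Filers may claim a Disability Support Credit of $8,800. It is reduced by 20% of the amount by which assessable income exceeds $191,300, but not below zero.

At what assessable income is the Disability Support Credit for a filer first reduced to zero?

$235,300

The credit falls by 20% of each dollar above $191,300, so it reaches zero when the excess is $8,800 / 20% = $44,000: income = $191,300 + $44,000 = $235,300.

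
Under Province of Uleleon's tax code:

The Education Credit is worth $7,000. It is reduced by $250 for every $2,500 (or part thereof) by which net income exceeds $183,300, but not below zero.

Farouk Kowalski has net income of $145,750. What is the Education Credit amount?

Education Credit: $145,750 is at or below the $183,300 threshold, so the full $7,000 applies.

$7,000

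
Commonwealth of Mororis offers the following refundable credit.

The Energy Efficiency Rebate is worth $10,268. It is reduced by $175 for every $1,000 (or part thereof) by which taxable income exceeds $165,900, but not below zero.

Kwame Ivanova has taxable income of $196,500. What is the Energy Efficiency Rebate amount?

Energy Efficiency Rebate: income exceeds $165,900 by $30,600, which is 31 full-or-partial $1,000 increments; reduction = 31 × $175 = $5,425, leaving $4,843.

$4,843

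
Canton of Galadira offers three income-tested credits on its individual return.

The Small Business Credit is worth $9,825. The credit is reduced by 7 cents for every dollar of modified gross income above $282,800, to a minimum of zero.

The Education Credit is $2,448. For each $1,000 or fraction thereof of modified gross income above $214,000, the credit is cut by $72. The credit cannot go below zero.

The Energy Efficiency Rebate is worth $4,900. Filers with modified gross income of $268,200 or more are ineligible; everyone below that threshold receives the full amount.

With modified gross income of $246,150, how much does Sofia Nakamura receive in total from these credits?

$14,797

Small Business Credit: $246,150 is at or below the $282,800 threshold, so the full $9,825 applies.
Education Credit: income exceeds $214,000 by $32,150, which is 33 full-or-partial $1,000 increments; reduction = 33 × $72 = $2,376, leaving $72.
Energy Efficiency Rebate: $246,150 is below the $268,200 cutoff, so the full $4,900 applies.
Total: $9,825 + $72 + $4,900 = $14,797.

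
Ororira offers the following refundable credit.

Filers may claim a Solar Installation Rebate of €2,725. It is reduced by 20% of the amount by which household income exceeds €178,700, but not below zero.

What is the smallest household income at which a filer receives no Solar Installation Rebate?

€192,325

The credit falls by 20% of each euro above €178,700, so it reaches zero when the excess is €2,725 / 20% = €13,625: income = €178,700 + €13,625 = €192,325.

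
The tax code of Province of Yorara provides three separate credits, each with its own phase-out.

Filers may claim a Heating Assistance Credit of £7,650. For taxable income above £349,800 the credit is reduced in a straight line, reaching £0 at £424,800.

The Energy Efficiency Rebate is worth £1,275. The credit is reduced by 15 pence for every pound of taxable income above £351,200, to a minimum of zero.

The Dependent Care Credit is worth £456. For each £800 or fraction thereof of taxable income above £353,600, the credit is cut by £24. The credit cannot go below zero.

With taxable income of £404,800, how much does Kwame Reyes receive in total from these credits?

Heating Assistance Credit: £404,800 is £55,000 into a £75,000 phase-out range, leaving 20,000/75,000 of the credit: £7,650 × 20,000/75,000 = £2,040.
Energy Efficiency Rebate: 15% of the £53,600 excess over £351,200 is £8,040 ≥ base, so the credit is £0.
Dependent Care Credit: income exceeds £353,600 by £51,200 → 64 increments × £24 = £1,536 ≥ base, so the credit is £0.
Total: £2,040 + £0 + £0 = £2,040.

£2,040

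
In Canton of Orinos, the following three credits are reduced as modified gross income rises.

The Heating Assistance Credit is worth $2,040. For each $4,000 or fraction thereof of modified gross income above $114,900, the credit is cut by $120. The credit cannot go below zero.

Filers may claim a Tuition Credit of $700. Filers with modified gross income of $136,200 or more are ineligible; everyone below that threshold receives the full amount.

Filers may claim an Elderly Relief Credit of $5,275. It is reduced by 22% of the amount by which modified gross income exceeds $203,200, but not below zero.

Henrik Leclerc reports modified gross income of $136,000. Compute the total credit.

$7,295

Heating Assistance Credit: income exceeds $114,900 by $21,100, which is 6 full-or-partial $4,000 increments; reduction = 6 × $120 = $720, leaving $1,320.
Tuition Credit: $136,000 is below the $136,200 cutoff, so the full $700 applies.
Elderly Relief Credit: $136,000 is at or below the $203,200 threshold, so the full $5,275 applies.
Total: $1,320 + $700 + $5,275 = $7,295.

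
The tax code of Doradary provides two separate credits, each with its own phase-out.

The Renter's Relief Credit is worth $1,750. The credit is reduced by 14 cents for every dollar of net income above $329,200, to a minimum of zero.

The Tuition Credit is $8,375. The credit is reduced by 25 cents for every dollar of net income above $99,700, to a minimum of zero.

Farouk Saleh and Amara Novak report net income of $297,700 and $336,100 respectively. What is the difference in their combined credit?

$966

Farouk ($297,700): Renter's Relief Credit: $297,700 is at or below the $329,200 threshold, so the full $1,750 applies. Tuition Credit: 25% of the $198,000 excess over $99,700 is $49,500 ≥ base, so the credit is $0. total $1,750 + $0 = $1,750
Amara ($336,100): Renter's Relief Credit: 14% of the $6,900 excess over $329,200 is $966; credit = $1,750 − $966 = $784. Tuition Credit: 25% of the $236,400 excess over $99,700 is $59,100 ≥ base, so the credit is $0. total $784 + $0 = $784
Difference: |$1,750 − $784| = $966.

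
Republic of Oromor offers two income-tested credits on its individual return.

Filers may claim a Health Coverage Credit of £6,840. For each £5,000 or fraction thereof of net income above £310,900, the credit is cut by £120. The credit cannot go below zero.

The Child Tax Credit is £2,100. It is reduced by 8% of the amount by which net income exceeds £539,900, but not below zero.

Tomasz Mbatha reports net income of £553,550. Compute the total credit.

Health Coverage Credit: income exceeds £310,900 by £242,650, which is 49 full-or-partial £5,000 increments; reduction = 49 × £120 = £5,880, leaving £960.
Child Tax Credit: 8% of the £13,650 excess over £539,900 is £1,092; credit = £2,100 − £1,092 = £1,008.
Total: £960 + £1,008 = £1,968.

£1,968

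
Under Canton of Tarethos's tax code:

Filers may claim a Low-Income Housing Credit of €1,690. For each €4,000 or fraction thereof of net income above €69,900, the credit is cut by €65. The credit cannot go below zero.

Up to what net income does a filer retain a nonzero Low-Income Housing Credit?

After 25 increments the reduction is 25 × €65 = €1,625, leaving €65; one more increment wipes it out. Increment 25 ends at excess 25 × €4,000 = €100,000, so the highest qualifying income is €69,900 + €100,000 = €169,900.

€169,900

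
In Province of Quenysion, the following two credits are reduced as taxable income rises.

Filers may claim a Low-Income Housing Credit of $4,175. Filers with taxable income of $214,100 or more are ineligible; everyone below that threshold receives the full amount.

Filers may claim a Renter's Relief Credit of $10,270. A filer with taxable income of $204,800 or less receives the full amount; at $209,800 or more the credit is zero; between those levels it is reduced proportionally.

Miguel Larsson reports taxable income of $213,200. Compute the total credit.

Low-Income Housing Credit: $213,200 is below the $214,100 cutoff, so the full $4,175 applies.
Renter's Relief Credit: $213,200 is at or above $209,800, so the credit is $0.
Total: $4,175 + $0 = $4,175.

$4,175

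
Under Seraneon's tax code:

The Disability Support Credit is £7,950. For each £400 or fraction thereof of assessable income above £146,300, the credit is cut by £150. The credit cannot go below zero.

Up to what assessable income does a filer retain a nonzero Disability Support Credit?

After 52 increments the reduction is 52 × £150 = £7,800, leaving £150; one more increment wipes it out. Increment 52 ends at excess 52 × £400 = £20,800, so the highest qualifying income is £146,300 + £20,800 = £167,100.

£167,100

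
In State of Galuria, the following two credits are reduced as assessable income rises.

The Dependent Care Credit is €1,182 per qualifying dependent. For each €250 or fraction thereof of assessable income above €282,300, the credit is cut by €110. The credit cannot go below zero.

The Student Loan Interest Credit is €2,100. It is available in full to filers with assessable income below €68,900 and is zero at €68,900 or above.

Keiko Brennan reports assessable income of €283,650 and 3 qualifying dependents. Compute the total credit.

€2,886

Dependent Care Credit: base = 3 × €1,182 = €3,546. income exceeds €282,300 by €1,350, which is 6 full-or-partial €250 increments; reduction = 6 × €110 = €660, leaving €2,886.
Student Loan Interest Credit: €283,650 meets or exceeds the €68,900 cutoff, so the credit is €0.
Total: €2,886 + €0 = €2,886.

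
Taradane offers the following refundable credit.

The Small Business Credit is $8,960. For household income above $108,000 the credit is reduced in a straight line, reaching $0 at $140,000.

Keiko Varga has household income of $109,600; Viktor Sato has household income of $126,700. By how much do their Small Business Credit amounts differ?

$4,788

Keiko ($109,600): Small Business Credit: $109,600 is $1,600 into a $32,000 phase-out range, leaving 30,400/32,000 of the credit: $8,960 × 30,400/32,000 = $8,512.
Viktor ($126,700): Small Business Credit: $126,700 is $18,700 into a $32,000 phase-out range, leaving 13,300/32,000 of the credit: $8,960 × 13,300/32,000 = $3,724.
Difference: |$8,512 − $3,724| = $4,788.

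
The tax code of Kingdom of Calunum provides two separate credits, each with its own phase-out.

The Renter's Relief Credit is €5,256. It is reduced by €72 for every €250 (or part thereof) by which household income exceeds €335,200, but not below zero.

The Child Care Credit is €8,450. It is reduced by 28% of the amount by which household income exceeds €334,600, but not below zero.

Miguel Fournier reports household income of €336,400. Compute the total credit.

Renter's Relief Credit: income exceeds €335,200 by €1,200, which is 5 full-or-partial €250 increments; reduction = 5 × €72 = €360, leaving €4,896.
Child Care Credit: 28% of the €1,800 excess over €334,600 is €504; credit = €8,450 − €504 = €7,946.
Total: €4,896 + €7,946 = €12,842.

€12,842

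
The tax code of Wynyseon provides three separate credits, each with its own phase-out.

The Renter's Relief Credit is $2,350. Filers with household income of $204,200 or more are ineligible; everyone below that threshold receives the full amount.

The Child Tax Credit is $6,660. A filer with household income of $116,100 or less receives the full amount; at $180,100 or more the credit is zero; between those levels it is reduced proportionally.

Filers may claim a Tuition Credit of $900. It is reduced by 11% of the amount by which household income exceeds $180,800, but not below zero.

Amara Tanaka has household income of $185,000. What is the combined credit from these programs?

Renter's Relief Credit: $185,000 is below the $204,200 cutoff, so the full $2,350 applies.
Child Tax Credit: $185,000 is at or above $180,100, so the credit is $0.
Tuition Credit: 11% of the $4,200 excess over $180,800 is $462; credit = $900 − $462 = $438.
Total: $2,350 + $0 + $438 = $2,788.

$2,788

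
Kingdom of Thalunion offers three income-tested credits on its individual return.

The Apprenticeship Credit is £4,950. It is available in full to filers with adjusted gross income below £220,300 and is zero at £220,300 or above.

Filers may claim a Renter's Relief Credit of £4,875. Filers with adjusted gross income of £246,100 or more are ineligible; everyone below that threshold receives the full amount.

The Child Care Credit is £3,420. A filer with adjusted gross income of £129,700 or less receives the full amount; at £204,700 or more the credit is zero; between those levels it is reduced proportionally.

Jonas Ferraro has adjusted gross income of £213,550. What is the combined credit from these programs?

Apprenticeship Credit: £213,550 is below the £220,300 cutoff, so the full £4,950 applies.
Renter's Relief Credit: £213,550 is below the £246,100 cutoff, so the full £4,875 applies.
Child Care Credit: £213,550 is at or above £204,700, so the credit is £0.
Total: £4,950 + £4,875 + £0 = £9,825.

£9,825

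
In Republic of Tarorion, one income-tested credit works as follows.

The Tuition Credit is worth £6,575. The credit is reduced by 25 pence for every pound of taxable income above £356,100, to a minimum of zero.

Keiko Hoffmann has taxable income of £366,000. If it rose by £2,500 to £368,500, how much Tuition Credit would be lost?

At £366,000 — 25% of the £9,900 excess over £356,100 is £2,475; credit = £6,575 − £2,475 = £4,100.
At £368,500 — 25% of the £12,400 excess over £356,100 is £3,100; credit = £6,575 − £3,100 = £3,475.
Lost: £4,100 − £3,475 = £625.

£625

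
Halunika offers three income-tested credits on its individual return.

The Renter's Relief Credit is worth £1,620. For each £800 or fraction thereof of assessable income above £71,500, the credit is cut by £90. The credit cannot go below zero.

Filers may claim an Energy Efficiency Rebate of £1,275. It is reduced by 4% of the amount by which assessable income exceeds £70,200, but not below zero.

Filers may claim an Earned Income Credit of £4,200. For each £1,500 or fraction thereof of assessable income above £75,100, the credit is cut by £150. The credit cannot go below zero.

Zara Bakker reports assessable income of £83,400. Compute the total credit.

Renter's Relief Credit: income exceeds £71,500 by £11,900, which is 15 full-or-partial £800 increments; reduction = 15 × £90 = £1,350, leaving £270.
Energy Efficiency Rebate: 4% of the £13,200 excess over £70,200 is £528; credit = £1,275 − £528 = £747.
Earned Income Credit: income exceeds £75,100 by £8,300, which is 6 full-or-partial £1,500 increments; reduction = 6 × £150 = £900, leaving £3,300.
Total: £270 + £747 + £3,300 = £4,317.

£4,317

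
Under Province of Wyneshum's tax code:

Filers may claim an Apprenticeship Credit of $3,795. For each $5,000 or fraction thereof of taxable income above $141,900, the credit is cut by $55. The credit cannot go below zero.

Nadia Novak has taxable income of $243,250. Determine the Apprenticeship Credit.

$2,640

Apprenticeship Credit: income exceeds $141,900 by $101,350, which is 21 full-or-partial $5,000 increments; reduction = 21 × $55 = $1,155, leaving $2,640.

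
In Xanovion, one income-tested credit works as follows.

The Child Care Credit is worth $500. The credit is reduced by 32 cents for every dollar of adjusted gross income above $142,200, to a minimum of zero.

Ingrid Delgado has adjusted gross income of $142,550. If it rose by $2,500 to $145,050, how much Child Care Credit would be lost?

$388

At $142,550 — 32% of the $350 excess over $142,200 is $112; credit = $500 − $112 = $388.
At $145,050 — 32% of the $2,850 excess over $142,200 is $912 ≥ base, so the credit is $0.
Lost: $388 − $0 = $388.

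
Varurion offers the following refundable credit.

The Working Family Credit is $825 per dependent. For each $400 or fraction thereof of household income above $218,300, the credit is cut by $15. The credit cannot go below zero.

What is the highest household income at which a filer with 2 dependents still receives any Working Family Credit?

Full credit = 2 × $825 = $1,650.
After 109 increments the reduction is 109 × $15 = $1,635, leaving $15; one more increment wipes it out. Increment 109 ends at excess 109 × $400 = $43,600, so the highest qualifying income is $218,300 + $43,600 = $261,900.

$261,900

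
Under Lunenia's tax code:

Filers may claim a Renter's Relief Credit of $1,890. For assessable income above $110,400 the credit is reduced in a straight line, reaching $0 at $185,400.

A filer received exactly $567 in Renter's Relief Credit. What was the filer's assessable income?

$162,900

$567 is 567/1,890 of the full $1,890, so 1,323/1,890 of the $75,000 range has been used: income = $110,400 + $75,000 × 1,323/1,890 = $162,900.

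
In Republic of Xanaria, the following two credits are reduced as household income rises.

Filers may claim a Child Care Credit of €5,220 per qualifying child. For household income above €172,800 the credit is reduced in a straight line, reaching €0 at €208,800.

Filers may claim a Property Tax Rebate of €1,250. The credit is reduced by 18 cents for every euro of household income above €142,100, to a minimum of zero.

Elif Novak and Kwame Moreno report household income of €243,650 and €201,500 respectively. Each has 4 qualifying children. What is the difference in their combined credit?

€4,234

Elif (€243,650): Child Care Credit: base = 4 × €5,220 = €20,880. €243,650 is at or above €208,800, so the credit is €0. Property Tax Rebate: 18% of the €101,550 excess over €142,100 is €18,279 ≥ base, so the credit is €0. total €0 + €0 = €0
Kwame (€201,500): Child Care Credit: base = 4 × €5,220 = €20,880. €201,500 is €28,700 into a €36,000 phase-out range, leaving 7,300/36,000 of the credit: €20,880 × 7,300/36,000 = €4,234. Property Tax Rebate: 18% of the €59,400 excess over €142,100 is €10,692 ≥ base, so the credit is €0. total €4,234 + €0 = €4,234
Difference: |€0 − €4,234| = €4,234.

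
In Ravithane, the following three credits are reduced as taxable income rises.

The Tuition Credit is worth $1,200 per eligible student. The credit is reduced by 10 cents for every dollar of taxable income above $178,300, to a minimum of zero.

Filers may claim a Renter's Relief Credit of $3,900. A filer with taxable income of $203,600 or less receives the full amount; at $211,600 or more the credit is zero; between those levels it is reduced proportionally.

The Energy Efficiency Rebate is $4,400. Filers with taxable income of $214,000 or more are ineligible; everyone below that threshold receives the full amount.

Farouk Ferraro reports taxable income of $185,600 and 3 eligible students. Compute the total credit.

$11,170

Tuition Credit: base = 3 × $1,200 = $3,600. 10% of the $7,300 excess over $178,300 is $730; credit = $3,600 − $730 = $2,870.
Renter's Relief Credit: $185,600 is at or below the $203,600 threshold, so the full $3,900 applies.
Energy Efficiency Rebate: $185,600 is below the $214,000 cutoff, so the full $4,400 applies.
Total: $2,870 + $3,900 + $4,400 = $11,170.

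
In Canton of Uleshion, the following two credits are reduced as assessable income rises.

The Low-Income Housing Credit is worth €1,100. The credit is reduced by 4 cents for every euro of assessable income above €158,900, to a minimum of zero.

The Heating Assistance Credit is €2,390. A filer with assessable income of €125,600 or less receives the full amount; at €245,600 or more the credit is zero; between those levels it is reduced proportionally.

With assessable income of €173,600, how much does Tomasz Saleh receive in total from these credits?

€1,946

Low-Income Housing Credit: 4% of the €14,700 excess over €158,900 is €588; credit = €1,100 − €588 = €512.
Heating Assistance Credit: €173,600 is €48,000 into a €120,000 phase-out range, leaving 72,000/120,000 of the credit: €2,390 × 72,000/120,000 = €1,434.
Total: €512 + €1,434 = €1,946.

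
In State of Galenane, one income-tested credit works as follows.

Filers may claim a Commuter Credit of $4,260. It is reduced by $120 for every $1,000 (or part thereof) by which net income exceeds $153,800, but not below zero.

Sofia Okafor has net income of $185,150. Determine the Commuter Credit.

Commuter Credit: income exceeds $153,800 by $31,350, which is 32 full-or-partial $1,000 increments; reduction = 32 × $120 = $3,840, leaving $420.

$420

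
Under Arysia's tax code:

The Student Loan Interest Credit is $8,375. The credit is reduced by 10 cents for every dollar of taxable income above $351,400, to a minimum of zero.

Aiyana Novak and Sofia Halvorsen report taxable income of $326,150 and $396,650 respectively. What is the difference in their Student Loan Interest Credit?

Aiyana ($326,150): Student Loan Interest Credit: $326,150 is at or below the $351,400 threshold, so the full $8,375 applies.
Sofia ($396,650): Student Loan Interest Credit: 10% of the $45,250 excess over $351,400 is $4,525; credit = $8,375 − $4,525 = $3,850.
Difference: |$8,375 − $3,850| = $4,525.

$4,525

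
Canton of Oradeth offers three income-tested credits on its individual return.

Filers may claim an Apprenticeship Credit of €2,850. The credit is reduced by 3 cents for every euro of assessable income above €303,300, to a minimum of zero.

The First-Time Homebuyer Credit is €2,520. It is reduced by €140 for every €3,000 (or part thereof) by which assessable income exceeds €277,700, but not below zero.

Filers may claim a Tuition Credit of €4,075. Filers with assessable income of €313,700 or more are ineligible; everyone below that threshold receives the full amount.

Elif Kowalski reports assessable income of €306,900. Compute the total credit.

€7,937

Apprenticeship Credit: 3% of the €3,600 excess over €303,300 is €108; credit = €2,850 − €108 = €2,742.
First-Time Homebuyer Credit: income exceeds €277,700 by €29,200, which is 10 full-or-partial €3,000 increments; reduction = 10 × €140 = €1,400, leaving €1,120.
Tuition Credit: €306,900 is below the €313,700 cutoff, so the full €4,075 applies.
Total: €2,742 + €1,120 + €4,075 = €7,937.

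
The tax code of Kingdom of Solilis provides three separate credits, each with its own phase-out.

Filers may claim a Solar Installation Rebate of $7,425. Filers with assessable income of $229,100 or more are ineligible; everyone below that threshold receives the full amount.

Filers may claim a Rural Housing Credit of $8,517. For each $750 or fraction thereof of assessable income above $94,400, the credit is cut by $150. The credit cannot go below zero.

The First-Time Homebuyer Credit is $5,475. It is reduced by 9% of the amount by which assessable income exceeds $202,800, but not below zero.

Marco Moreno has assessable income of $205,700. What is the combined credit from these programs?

$12,639

Solar Installation Rebate: $205,700 is below the $229,100 cutoff, so the full $7,425 applies.
Rural Housing Credit: income exceeds $94,400 by $111,300 → 149 increments × $150 = $22,350 ≥ base, so the credit is $0.
First-Time Homebuyer Credit: 9% of the $2,900 excess over $202,800 is $261; credit = $5,475 − $261 = $5,214.
Total: $7,425 + $0 + $5,214 = $12,639.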